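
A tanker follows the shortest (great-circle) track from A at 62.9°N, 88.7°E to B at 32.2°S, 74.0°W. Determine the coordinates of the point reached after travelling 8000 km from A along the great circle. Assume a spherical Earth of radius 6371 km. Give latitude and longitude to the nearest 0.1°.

≈ 41.2°N, 55.1°W

Convert each endpoint to a unit vector on the sphere (x = cos φ cos λ, y = cos φ sin λ, z = sin φ).
The central angle between the endpoints is δ = arccos(p₁·p₂) ≈ 2.573 rad (147.4°). The total great-circle distance is δ·R ≈ 2.573 × 6371 ≈ 16390 km, so the target fraction is f = 8000/16390 ≈ 0.488.
Interpolate at f ≈ 0.488 with slerp weights a = sin((1−f)δ)/sin δ ≈ 1.796, b = sin(fδ)/sin δ ≈ 1.764.
p = a·p₁ + b·p₂ ≈ (0.430, -0.617, 0.659); φ = arcsin(p_z) ≈ 41.21°, λ = atan2(p_y, p_x) ≈ -55.13°.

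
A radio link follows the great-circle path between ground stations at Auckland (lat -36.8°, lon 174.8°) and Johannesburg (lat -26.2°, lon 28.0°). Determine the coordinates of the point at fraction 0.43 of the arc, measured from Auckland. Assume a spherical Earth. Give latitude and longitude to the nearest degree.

≈ lat -65°, lon 109°

The haversine formula gives a central angle δ ≈ 1.914 rad (109.7°) between the endpoints.
Interpolate at f = 0.43 with slerp weights a = sin((1−f)δ)/sin δ ≈ 0.942, b = sin(fδ)/sin δ ≈ 0.779.
p = a·p₁ + b·p₂ ≈ (-0.134, 0.396, -0.908); φ = arcsin(p_z) ≈ -65.26°, λ = atan2(p_y, p_x) ≈ 108.72°.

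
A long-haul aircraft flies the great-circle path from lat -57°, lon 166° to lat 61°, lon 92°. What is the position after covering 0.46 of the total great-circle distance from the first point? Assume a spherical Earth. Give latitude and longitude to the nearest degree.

≈ lat -2°, lon 133°

Convert each endpoint to a unit vector on the sphere (x = cos φ cos λ, y = cos φ sin λ, z = sin φ).
The central angle between the endpoints is δ = arccos(p₁·p₂) ≈ 2.293 rad (131.4°).
Interpolate at f = 0.46 with slerp weights a = sin((1−f)δ)/sin δ ≈ 1.259, b = sin(fδ)/sin δ ≈ 1.159.
p = a·p₁ + b·p₂ ≈ (-0.685, 0.727, -0.043); φ = arcsin(p_z) ≈ -2.44°, λ = atan2(p_y, p_x) ≈ 133.29°.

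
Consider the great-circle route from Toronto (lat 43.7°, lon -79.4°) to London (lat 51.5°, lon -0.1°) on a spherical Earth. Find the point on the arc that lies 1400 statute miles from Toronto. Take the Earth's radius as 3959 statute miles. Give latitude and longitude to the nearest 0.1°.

≈ lat 53.5°, lon -52.3°

Convert each endpoint to a unit vector on the sphere (x = cos φ cos λ, y = cos φ sin λ, z = sin φ).
The central angle between the endpoints is δ = arccos(p₁·p₂) ≈ 0.897 rad (51.4°). The total great-circle distance is δ·R ≈ 0.897 × 3959 ≈ 3550 mi, so the target fraction is f = 1400/3550 ≈ 0.394.
Interpolate at f ≈ 0.394 with slerp weights a = sin((1−f)δ)/sin δ ≈ 0.661, b = sin(fδ)/sin δ ≈ 0.443.
p = a·p₁ + b·p₂ ≈ (0.364, -0.470, 0.804); φ = arcsin(p_z) ≈ 53.50°, λ = atan2(p_y, p_x) ≈ -52.28°.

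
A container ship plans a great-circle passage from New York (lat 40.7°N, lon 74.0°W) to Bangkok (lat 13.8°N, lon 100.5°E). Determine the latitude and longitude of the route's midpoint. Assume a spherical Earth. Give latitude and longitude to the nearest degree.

≈ lat 76°N, lon 82°E

Write both endpoints as unit vectors p₁, p₂ with components (cos φ cos λ, cos φ sin λ, sin φ).
The central angle between the endpoints is δ = arccos(p₁·p₂) ≈ 2.186 rad (125.3°).
Interpolate at f = 1/2 with slerp weights a = sin((1−f)δ)/sin δ ≈ 1.088, b = sin(fδ)/sin δ ≈ 1.088.
p = a·p₁ + b·p₂ ≈ (0.035, 0.246, 0.969); φ = arcsin(p_z) ≈ 75.62°, λ = atan2(p_y, p_x) ≈ 81.95°.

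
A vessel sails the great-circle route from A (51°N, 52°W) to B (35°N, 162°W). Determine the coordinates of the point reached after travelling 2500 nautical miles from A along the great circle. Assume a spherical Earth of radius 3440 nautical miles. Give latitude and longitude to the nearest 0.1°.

From cos δ = sin φ₁ sin φ₂ + cos φ₁ cos φ₂ cos Δλ, the central angle is δ ≈ 1.298 rad (74.4°). The total great-circle distance is δ·R ≈ 1.298 × 3440 ≈ 4465 nmi, so the target fraction is f = 2500/4465 ≈ 0.560.
Interpolate at f ≈ 0.560 with slerp weights a = sin((1−f)δ)/sin δ ≈ 0.561, b = sin(fδ)/sin δ ≈ 0.690.
p = a·p₁ + b·p₂ ≈ (-0.320, -0.453, 0.832); φ = arcsin(p_z) ≈ 56.31°, λ = atan2(p_y, p_x) ≈ -125.23°.

≈ (56.3°N, 125.2°W)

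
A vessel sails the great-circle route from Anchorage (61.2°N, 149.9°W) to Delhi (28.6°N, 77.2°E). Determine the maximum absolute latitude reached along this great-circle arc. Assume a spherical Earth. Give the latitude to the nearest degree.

The great circle lies in the plane with unit normal n̂ = (p₁ × p₂)/|p₁ × p₂|.
Here n̂_z ≈ -0.313; the vertex latitude is φ_max = arccos|n̂_z| ≈ 71.8°.
Check via Clairaut: cos φ_max = |cos φ₁| · sin C = cos(61.2°)·sin(40.5°) ≈ 0.313, again giving ≈ 71.8°.

≈ 72°N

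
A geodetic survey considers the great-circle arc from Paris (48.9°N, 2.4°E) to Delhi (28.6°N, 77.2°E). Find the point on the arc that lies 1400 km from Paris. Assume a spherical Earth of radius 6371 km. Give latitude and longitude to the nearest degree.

Convert each endpoint to a unit vector on the sphere (x = cos φ cos λ, y = cos φ sin λ, z = sin φ).
The central angle between the endpoints is δ = arccos(p₁·p₂) ≈ 1.033 rad (59.2°). The total great-circle distance is δ·R ≈ 1.033 × 6371 ≈ 6583 km, so the target fraction is f = 1400/6583 ≈ 0.213.
Interpolate at f ≈ 0.213 with slerp weights a = sin((1−f)δ)/sin δ ≈ 0.846, b = sin(fδ)/sin δ ≈ 0.254.
p = a·p₁ + b·p₂ ≈ (0.605, 0.241, 0.759); φ = arcsin(p_z) ≈ 49.38°, λ = atan2(p_y, p_x) ≈ 21.68°.

≈ 49°N, 22°E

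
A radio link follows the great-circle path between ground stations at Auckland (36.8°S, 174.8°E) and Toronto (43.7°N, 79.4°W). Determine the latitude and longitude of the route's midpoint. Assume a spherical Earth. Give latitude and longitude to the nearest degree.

≈ 6°N, 136°W

Write both endpoints as unit vectors p₁, p₂ with components (cos φ cos λ, cos φ sin λ, sin φ).
The central angle between the endpoints is δ = arccos(p₁·p₂) ≈ 2.179 rad (124.9°).
Interpolate at f = 1/2 with slerp weights a = sin((1−f)δ)/sin δ ≈ 1.080, b = sin(fδ)/sin δ ≈ 1.080.
p = a·p₁ + b·p₂ ≈ (-0.718, -0.689, 0.099); φ = arcsin(p_z) ≈ 5.69°, λ = atan2(p_y, p_x) ≈ -136.16°.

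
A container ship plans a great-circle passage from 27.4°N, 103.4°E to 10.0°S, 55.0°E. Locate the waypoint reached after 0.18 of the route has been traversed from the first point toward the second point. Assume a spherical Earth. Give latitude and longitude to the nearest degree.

≈ 21°N, 94°E

Write both endpoints as unit vectors p₁, p₂ with components (cos φ cos λ, cos φ sin λ, sin φ).
The central angle between the endpoints is δ = arccos(p₁·p₂) ≈ 1.047 rad (60.0°).
Interpolate at f = 0.18 with slerp weights a = sin((1−f)δ)/sin δ ≈ 0.874, b = sin(fδ)/sin δ ≈ 0.216.
p = a·p₁ + b·p₂ ≈ (-0.058, 0.929, 0.365); φ = arcsin(p_z) ≈ 21.39°, λ = atan2(p_y, p_x) ≈ 93.55°.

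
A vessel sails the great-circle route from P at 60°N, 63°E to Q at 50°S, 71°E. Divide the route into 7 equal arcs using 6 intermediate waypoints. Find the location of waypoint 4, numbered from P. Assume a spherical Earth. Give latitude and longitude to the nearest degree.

≈ 3°S, 68°E

Write both endpoints as unit vectors p₁, p₂ with components (cos φ cos λ, cos φ sin λ, sin φ).
The central angle between the endpoints is δ = arccos(p₁·p₂) ≈ 1.923 rad (110.2°).
Interpolate at f = 4/7 with slerp weights a = sin((1−f)δ)/sin δ ≈ 0.782, b = sin(fδ)/sin δ ≈ 0.949.
p = a·p₁ + b·p₂ ≈ (0.376, 0.925, -0.050); φ = arcsin(p_z) ≈ -2.85°, λ = atan2(p_y, p_x) ≈ 67.88°.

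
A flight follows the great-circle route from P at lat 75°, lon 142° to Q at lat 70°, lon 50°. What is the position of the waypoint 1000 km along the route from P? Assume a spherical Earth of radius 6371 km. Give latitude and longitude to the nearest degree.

≈ lat 78°, lon 105°

Convert each endpoint to a unit vector on the sphere (x = cos φ cos λ, y = cos φ sin λ, z = sin φ).
The central angle between the endpoints is δ = arccos(p₁·p₂) ≈ 0.440 rad (25.2°). The total great-circle distance is δ·R ≈ 0.440 × 6371 ≈ 2806 km, so the target fraction is f = 1000/2806 ≈ 0.356.
Interpolate at f ≈ 0.356 with slerp weights a = sin((1−f)δ)/sin δ ≈ 0.656, b = sin(fδ)/sin δ ≈ 0.367.
p = a·p₁ + b·p₂ ≈ (-0.053, 0.201, 0.978); φ = arcsin(p_z) ≈ 78.02°, λ = atan2(p_y, p_x) ≈ 104.85°.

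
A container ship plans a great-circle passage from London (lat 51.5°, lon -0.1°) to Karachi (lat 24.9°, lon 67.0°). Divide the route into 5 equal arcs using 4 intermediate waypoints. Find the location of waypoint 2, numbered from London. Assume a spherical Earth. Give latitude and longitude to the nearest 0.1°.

≈ lat 45.9°, lon 33.5°

Convert each endpoint to a unit vector on the sphere (x = cos φ cos λ, y = cos φ sin λ, z = sin φ).
The central angle between the endpoints is δ = arccos(p₁·p₂) ≈ 0.989 rad (56.7°).
Interpolate at f = 2/5 with slerp weights a = sin((1−f)δ)/sin δ ≈ 0.669, b = sin(fδ)/sin δ ≈ 0.461.
p = a·p₁ + b·p₂ ≈ (0.580, 0.384, 0.718); φ = arcsin(p_z) ≈ 45.89°, λ = atan2(p_y, p_x) ≈ 33.53°.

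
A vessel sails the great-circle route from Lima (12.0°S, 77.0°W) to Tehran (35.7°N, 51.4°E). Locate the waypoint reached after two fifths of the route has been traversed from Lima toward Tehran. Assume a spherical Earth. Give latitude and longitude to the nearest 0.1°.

Convert each endpoint to a unit vector on the sphere (x = cos φ cos λ, y = cos φ sin λ, z = sin φ).
The central angle between the endpoints is δ = arccos(p₁·p₂) ≈ 2.233 rad (127.9°).
Interpolate at f = 2/5 with slerp weights a = sin((1−f)δ)/sin δ ≈ 1.234, b = sin(fδ)/sin δ ≈ 0.988.
p = a·p₁ + b·p₂ ≈ (0.772, -0.549, 0.320); φ = arcsin(p_z) ≈ 18.65°, λ = atan2(p_y, p_x) ≈ -35.44°.

≈ 18.6°N, 35.4°W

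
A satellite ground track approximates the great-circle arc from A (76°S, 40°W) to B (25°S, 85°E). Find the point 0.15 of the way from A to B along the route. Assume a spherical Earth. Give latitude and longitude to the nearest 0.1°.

≈ (79.0°S, 11.0°E)

From cos δ = sin φ₁ sin φ₂ + cos φ₁ cos φ₂ cos Δλ, the central angle is δ ≈ 1.283 rad (73.5°).
Interpolate at f = 0.15 with slerp weights a = sin((1−f)δ)/sin δ ≈ 0.925, b = sin(fδ)/sin δ ≈ 0.199.
p = a·p₁ + b·p₂ ≈ (0.187, 0.036, -0.982); φ = arcsin(p_z) ≈ -79.01°, λ = atan2(p_y, p_x) ≈ 10.96°.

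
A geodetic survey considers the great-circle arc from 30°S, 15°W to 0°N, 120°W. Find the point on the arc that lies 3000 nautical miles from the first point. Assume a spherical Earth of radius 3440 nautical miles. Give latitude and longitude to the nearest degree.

≈ 24°S, 71°W

Write both endpoints as unit vectors p₁, p₂ with components (cos φ cos λ, cos φ sin λ, sin φ).
The central angle between the endpoints is δ = arccos(p₁·p₂) ≈ 1.797 rad (103.0°). The total great-circle distance is δ·R ≈ 1.797 × 3440 ≈ 6181 nmi, so the target fraction is f = 3000/6181 ≈ 0.485.
Interpolate at f ≈ 0.485 with slerp weights a = sin((1−f)δ)/sin δ ≈ 0.819, b = sin(fδ)/sin δ ≈ 0.786.
p = a·p₁ + b·p₂ ≈ (0.293, -0.864, -0.410); φ = arcsin(p_z) ≈ -24.18°, λ = atan2(p_y, p_x) ≈ -71.30°.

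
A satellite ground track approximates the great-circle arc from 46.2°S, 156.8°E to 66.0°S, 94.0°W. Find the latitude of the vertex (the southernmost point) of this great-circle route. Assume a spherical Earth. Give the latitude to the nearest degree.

The great circle lies in the plane with unit normal n̂ = (p₁ × p₂)/|p₁ × p₂|.
Here n̂_z ≈ +0.323; the vertex latitude is φ_max = arccos|n̂_z| ≈ 71.2°.
Check via Clairaut: cos φ_max = |cos φ₁| · sin C = cos(46.2°)·sin(152.2°) ≈ 0.323, again giving ≈ 71.2°.

≈ 71°S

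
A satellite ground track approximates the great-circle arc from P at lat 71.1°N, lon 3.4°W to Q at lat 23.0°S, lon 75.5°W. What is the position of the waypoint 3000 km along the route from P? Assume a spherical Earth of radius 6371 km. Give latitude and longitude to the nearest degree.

≈ lat 52°N, lon 45°W

Convert each endpoint to a unit vector on the sphere (x = cos φ cos λ, y = cos φ sin λ, z = sin φ).
The central angle between the endpoints is δ = arccos(p₁·p₂) ≈ 1.853 rad (106.1°). The total great-circle distance is δ·R ≈ 1.853 × 6371 ≈ 11802 km, so the target fraction is f = 3000/11802 ≈ 0.254.
Interpolate at f ≈ 0.254 with slerp weights a = sin((1−f)δ)/sin δ ≈ 1.022, b = sin(fδ)/sin δ ≈ 0.472.
p = a·p₁ + b·p₂ ≈ (0.439, -0.441, 0.783); φ = arcsin(p_z) ≈ 51.52°, λ = atan2(p_y, p_x) ≈ -45.07°.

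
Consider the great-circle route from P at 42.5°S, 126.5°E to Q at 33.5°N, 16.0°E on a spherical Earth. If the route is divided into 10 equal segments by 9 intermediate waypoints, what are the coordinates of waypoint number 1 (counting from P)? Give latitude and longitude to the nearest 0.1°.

≈ 38.1°S, 111.0°E

Write both endpoints as unit vectors p₁, p₂ with components (cos φ cos λ, cos φ sin λ, sin φ).
The central angle between the endpoints is δ = arccos(p₁·p₂) ≈ 2.200 rad (126.0°).
Interpolate at f = 1/10 with slerp weights a = sin((1−f)δ)/sin δ ≈ 1.135, b = sin(fδ)/sin δ ≈ 0.270.
p = a·p₁ + b·p₂ ≈ (-0.281, 0.734, -0.618); φ = arcsin(p_z) ≈ -38.14°, λ = atan2(p_y, p_x) ≈ 110.96°.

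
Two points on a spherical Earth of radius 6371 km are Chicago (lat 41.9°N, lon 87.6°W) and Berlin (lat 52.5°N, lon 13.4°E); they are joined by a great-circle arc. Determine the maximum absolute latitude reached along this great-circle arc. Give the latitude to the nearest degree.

≈ 60°N

The great circle lies in the plane with unit normal n̂ = (p₁ × p₂)/|p₁ × p₂|.
Here n̂_z ≈ +0.496; the vertex latitude is φ_max = arccos|n̂_z| ≈ 60.2°.
Check via Clairaut: cos φ_max = |cos φ₁| · sin C = cos(41.9°)·sin(41.8°) ≈ 0.496, again giving ≈ 60.2°.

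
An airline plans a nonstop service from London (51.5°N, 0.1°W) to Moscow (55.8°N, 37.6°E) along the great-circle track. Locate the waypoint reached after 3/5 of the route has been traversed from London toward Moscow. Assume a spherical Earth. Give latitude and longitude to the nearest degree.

From cos δ = sin φ₁ sin φ₂ + cos φ₁ cos φ₂ cos Δλ, the central angle is δ ≈ 0.392 rad (22.5°).
Interpolate at f = 3/5 with slerp weights a = sin((1−f)δ)/sin δ ≈ 0.409, b = sin(fδ)/sin δ ≈ 0.610.
p = a·p₁ + b·p₂ ≈ (0.526, 0.209, 0.824); φ = arcsin(p_z) ≈ 55.53°, λ = atan2(p_y, p_x) ≈ 21.64°.

≈ 56°N, 22°E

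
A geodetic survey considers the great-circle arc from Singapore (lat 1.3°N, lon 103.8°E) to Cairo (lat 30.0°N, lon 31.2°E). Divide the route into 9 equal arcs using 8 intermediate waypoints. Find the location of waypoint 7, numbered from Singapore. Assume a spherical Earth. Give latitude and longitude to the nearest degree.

≈ lat 26°N, lon 50°E

The haversine formula gives a central angle δ ≈ 1.297 rad (74.3°) between the endpoints.
Interpolate at f = 7/9 with slerp weights a = sin((1−f)δ)/sin δ ≈ 0.295, b = sin(fδ)/sin δ ≈ 0.879.
p = a·p₁ + b·p₂ ≈ (0.581, 0.681, 0.446); φ = arcsin(p_z) ≈ 26.50°, λ = atan2(p_y, p_x) ≈ 49.55°.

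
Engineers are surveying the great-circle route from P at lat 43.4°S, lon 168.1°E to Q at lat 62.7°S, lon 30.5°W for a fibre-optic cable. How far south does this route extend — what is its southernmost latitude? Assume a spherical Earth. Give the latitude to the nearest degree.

≈ 84°S

The great circle lies in the plane with unit normal n̂ = (p₁ × p₂)/|p₁ × p₂|.
Here n̂_z ≈ +0.111; the vertex latitude is φ_max = arccos|n̂_z| ≈ 83.6°.
Check via Clairaut: cos φ_max = |cos φ₁| · sin C = cos(43.4°)·sin(171.2°) ≈ 0.111, again giving ≈ 83.6°.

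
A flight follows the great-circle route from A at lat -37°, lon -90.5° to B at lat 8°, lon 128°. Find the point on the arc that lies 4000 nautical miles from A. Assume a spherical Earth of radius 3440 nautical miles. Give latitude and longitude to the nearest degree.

From cos δ = sin φ₁ sin φ₂ + cos φ₁ cos φ₂ cos Δλ, the central angle is δ ≈ 2.350 rad (134.6°). The total great-circle distance is δ·R ≈ 2.350 × 3440 ≈ 8084 nmi, so the target fraction is f = 4000/8084 ≈ 0.495.
Interpolate at f ≈ 0.495 with slerp weights a = sin((1−f)δ)/sin δ ≈ 1.303, b = sin(fδ)/sin δ ≈ 1.290.
p = a·p₁ + b·p₂ ≈ (-0.796, -0.034, -0.605); φ = arcsin(p_z) ≈ -37.22°, λ = atan2(p_y, p_x) ≈ -177.54°.

≈ lat -37°, lon -178°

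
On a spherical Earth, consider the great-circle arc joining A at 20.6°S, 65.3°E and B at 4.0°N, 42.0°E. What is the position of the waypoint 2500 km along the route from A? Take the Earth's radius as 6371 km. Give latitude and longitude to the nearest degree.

≈ 4°S, 49°E

Convert each endpoint to a unit vector on the sphere (x = cos φ cos λ, y = cos φ sin λ, z = sin φ).
The central angle between the endpoints is δ = arccos(p₁·p₂) ≈ 0.586 rad (33.6°). The total great-circle distance is δ·R ≈ 0.586 × 6371 ≈ 3734 km, so the target fraction is f = 2500/3734 ≈ 0.669.
Interpolate at f ≈ 0.669 with slerp weights a = sin((1−f)δ)/sin δ ≈ 0.348, b = sin(fδ)/sin δ ≈ 0.691.
p = a·p₁ + b·p₂ ≈ (0.649, 0.757, -0.074); φ = arcsin(p_z) ≈ -4.26°, λ = atan2(p_y, p_x) ≈ 49.42°.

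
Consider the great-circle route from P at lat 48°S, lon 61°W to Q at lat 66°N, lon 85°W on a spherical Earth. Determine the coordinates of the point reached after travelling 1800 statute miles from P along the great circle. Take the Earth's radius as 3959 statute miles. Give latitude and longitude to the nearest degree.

Convert each endpoint to a unit vector on the sphere (x = cos φ cos λ, y = cos φ sin λ, z = sin φ).
The central angle between the endpoints is δ = arccos(p₁·p₂) ≈ 2.016 rad (115.5°). The total great-circle distance is δ·R ≈ 2.016 × 3959 ≈ 7980 mi, so the target fraction is f = 1800/7980 ≈ 0.226.
Interpolate at f ≈ 0.226 with slerp weights a = sin((1−f)δ)/sin δ ≈ 1.108, b = sin(fδ)/sin δ ≈ 0.486.
p = a·p₁ + b·p₂ ≈ (0.377, -0.845, -0.379); φ = arcsin(p_z) ≈ -22.26°, λ = atan2(p_y, p_x) ≈ -65.99°.

≈ lat 22°S, lon 66°W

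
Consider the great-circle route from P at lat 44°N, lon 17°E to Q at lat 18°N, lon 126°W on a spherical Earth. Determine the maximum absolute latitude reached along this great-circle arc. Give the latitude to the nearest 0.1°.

The great circle lies in the plane with unit normal n̂ = (p₁ × p₂)/|p₁ × p₂|.
Here n̂_z ≈ -0.436; the vertex latitude is φ_max = arccos|n̂_z| ≈ 64.1°.
Check via Clairaut: cos φ_max = |cos φ₁| · sin C = cos(44.0°)·sin(37.4°) ≈ 0.436, again giving ≈ 64.1°.

≈ 64.1°N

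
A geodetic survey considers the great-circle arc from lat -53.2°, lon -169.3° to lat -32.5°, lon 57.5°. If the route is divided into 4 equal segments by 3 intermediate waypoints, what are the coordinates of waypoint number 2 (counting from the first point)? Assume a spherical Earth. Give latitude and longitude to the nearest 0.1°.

Write both endpoints as unit vectors p₁, p₂ with components (cos φ cos λ, cos φ sin λ, sin φ).
The central angle between the endpoints is δ = arccos(p₁·p₂) ≈ 1.486 rad (85.2°).
Interpolate at f = 2/4 with slerp weights a = sin((1−f)δ)/sin δ ≈ 0.679, b = sin(fδ)/sin δ ≈ 0.679.
p = a·p₁ + b·p₂ ≈ (-0.092, 0.407, -0.909); φ = arcsin(p_z) ≈ -65.31°, λ = atan2(p_y, p_x) ≈ 102.72°.

≈ lat -65.3°, lon 102.7°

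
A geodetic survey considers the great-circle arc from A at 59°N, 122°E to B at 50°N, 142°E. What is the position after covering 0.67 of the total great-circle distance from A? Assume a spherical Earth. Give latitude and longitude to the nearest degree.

Write both endpoints as unit vectors p₁, p₂ with components (cos φ cos λ, cos φ sin λ, sin φ).
The central angle between the endpoints is δ = arccos(p₁·p₂) ≈ 0.255 rad (14.6°).
Interpolate at f = 0.67 with slerp weights a = sin((1−f)δ)/sin δ ≈ 0.333, b = sin(fδ)/sin δ ≈ 0.674.
p = a·p₁ + b·p₂ ≈ (-0.432, 0.412, 0.802); φ = arcsin(p_z) ≈ 53.32°, λ = atan2(p_y, p_x) ≈ 136.36°.

≈ 53°N, 136°E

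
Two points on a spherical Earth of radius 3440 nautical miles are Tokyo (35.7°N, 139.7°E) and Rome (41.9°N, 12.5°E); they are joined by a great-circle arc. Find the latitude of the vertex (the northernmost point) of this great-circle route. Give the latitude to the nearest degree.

The great circle lies in the plane with unit normal n̂ = (p₁ × p₂)/|p₁ × p₂|.
Here n̂_z ≈ -0.482; the vertex latitude is φ_max = arccos|n̂_z| ≈ 61.2°.
Check via Clairaut: cos φ_max = |cos φ₁| · sin C = cos(35.7°)·sin(36.4°) ≈ 0.482, again giving ≈ 61.2°.

≈ 61°N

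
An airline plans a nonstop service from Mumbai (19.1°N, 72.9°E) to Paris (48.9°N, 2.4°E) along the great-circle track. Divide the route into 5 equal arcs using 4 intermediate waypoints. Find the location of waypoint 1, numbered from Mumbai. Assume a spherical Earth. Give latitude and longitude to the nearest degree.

≈ 28°N, 63°E

From cos δ = sin φ₁ sin φ₂ + cos φ₁ cos φ₂ cos Δλ, the central angle is δ ≈ 1.100 rad (63.0°).
Interpolate at f = 1/5 with slerp weights a = sin((1−f)δ)/sin δ ≈ 0.865, b = sin(fδ)/sin δ ≈ 0.245.
p = a·p₁ + b·p₂ ≈ (0.401, 0.788, 0.467); φ = arcsin(p_z) ≈ 27.87°, λ = atan2(p_y, p_x) ≈ 63.02°.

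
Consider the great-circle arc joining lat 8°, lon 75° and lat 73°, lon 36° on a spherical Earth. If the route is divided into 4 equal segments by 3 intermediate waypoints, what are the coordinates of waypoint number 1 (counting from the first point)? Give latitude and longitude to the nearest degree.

≈ lat 25°, lon 71°

Write both endpoints as unit vectors p₁, p₂ with components (cos φ cos λ, cos φ sin λ, sin φ).
The central angle between the endpoints is δ = arccos(p₁·p₂) ≈ 1.205 rad (69.0°).
Interpolate at f = 1/4 with slerp weights a = sin((1−f)δ)/sin δ ≈ 0.841, b = sin(fδ)/sin δ ≈ 0.318.
p = a·p₁ + b·p₂ ≈ (0.291, 0.859, 0.421); φ = arcsin(p_z) ≈ 24.89°, λ = atan2(p_y, p_x) ≈ 71.31°.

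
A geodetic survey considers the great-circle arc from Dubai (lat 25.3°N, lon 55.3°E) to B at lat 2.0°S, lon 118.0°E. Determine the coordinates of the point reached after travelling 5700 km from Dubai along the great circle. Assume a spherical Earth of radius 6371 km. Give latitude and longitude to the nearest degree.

Convert each endpoint to a unit vector on the sphere (x = cos φ cos λ, y = cos φ sin λ, z = sin φ).
The central angle between the endpoints is δ = arccos(p₁·p₂) ≈ 1.160 rad (66.5°). The total great-circle distance is δ·R ≈ 1.160 × 6371 ≈ 7389 km, so the target fraction is f = 5700/7389 ≈ 0.771.
Interpolate at f ≈ 0.771 with slerp weights a = sin((1−f)δ)/sin δ ≈ 0.286, b = sin(fδ)/sin δ ≈ 0.851.
p = a·p₁ + b·p₂ ≈ (-0.252, 0.963, 0.092); φ = arcsin(p_z) ≈ 5.31°, λ = atan2(p_y, p_x) ≈ 104.66°.

≈ lat 5°N, lon 105°E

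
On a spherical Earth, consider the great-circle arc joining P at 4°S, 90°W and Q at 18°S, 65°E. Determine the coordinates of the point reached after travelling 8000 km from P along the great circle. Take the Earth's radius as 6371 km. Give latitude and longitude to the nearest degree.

≈ 41°S, 21°W

Write both endpoints as unit vectors p₁, p₂ with components (cos φ cos λ, cos φ sin λ, sin φ).
The central angle between the endpoints is δ = arccos(p₁·p₂) ≈ 2.565 rad (147.0°). The total great-circle distance is δ·R ≈ 2.565 × 6371 ≈ 16341 km, so the target fraction is f = 8000/16341 ≈ 0.490.
Interpolate at f ≈ 0.490 with slerp weights a = sin((1−f)δ)/sin δ ≈ 1.772, b = sin(fδ)/sin δ ≈ 1.744.
p = a·p₁ + b·p₂ ≈ (0.701, -0.264, -0.662); φ = arcsin(p_z) ≈ -41.49°, λ = atan2(p_y, p_x) ≈ -20.66°.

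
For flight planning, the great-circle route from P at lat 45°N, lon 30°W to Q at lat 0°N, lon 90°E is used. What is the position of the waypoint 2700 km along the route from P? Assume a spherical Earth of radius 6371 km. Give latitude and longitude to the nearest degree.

≈ lat 49°N, lon 5°E

From cos δ = sin φ₁ sin φ₂ + cos φ₁ cos φ₂ cos Δλ, the central angle is δ ≈ 1.932 rad (110.7°). The total great-circle distance is δ·R ≈ 1.932 × 6371 ≈ 12310 km, so the target fraction is f = 2700/12310 ≈ 0.219.
Interpolate at f ≈ 0.219 with slerp weights a = sin((1−f)δ)/sin δ ≈ 1.067, b = sin(fδ)/sin δ ≈ 0.440.
p = a·p₁ + b·p₂ ≈ (0.653, 0.062, 0.754); φ = arcsin(p_z) ≈ 48.98°, λ = atan2(p_y, p_x) ≈ 5.45°.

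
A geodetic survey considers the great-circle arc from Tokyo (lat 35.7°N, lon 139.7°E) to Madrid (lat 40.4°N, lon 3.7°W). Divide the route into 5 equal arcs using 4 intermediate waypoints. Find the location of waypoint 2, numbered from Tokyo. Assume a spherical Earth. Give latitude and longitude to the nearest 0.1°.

From cos δ = sin φ₁ sin φ₂ + cos φ₁ cos φ₂ cos Δλ, the central angle is δ ≈ 1.689 rad (96.8°).
Interpolate at f = 2/5 with slerp weights a = sin((1−f)δ)/sin δ ≈ 0.855, b = sin(fδ)/sin δ ≈ 0.630.
p = a·p₁ + b·p₂ ≈ (-0.051, 0.418, 0.907); φ = arcsin(p_z) ≈ 65.10°, λ = atan2(p_y, p_x) ≈ 96.92°.

≈ lat 65.1°N, lon 96.9°E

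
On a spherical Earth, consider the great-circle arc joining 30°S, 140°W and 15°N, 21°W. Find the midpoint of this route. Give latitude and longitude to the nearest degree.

≈ 14°S, 75°W

Convert each endpoint to a unit vector on the sphere (x = cos φ cos λ, y = cos φ sin λ, z = sin φ).
The central angle between the endpoints is δ = arccos(p₁·p₂) ≈ 2.135 rad (122.3°).
Interpolate at f = 1/2 with slerp weights a = sin((1−f)δ)/sin δ ≈ 1.037, b = sin(fδ)/sin δ ≈ 1.037.
p = a·p₁ + b·p₂ ≈ (0.247, -0.936, -0.250); φ = arcsin(p_z) ≈ -14.48°, λ = atan2(p_y, p_x) ≈ -75.21°.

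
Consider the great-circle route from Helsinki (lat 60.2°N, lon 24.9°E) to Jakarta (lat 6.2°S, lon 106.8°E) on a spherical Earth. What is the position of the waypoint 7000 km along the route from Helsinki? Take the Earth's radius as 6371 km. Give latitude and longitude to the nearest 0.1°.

≈ lat 18.5°N, lon 92.5°E

Convert each endpoint to a unit vector on the sphere (x = cos φ cos λ, y = cos φ sin λ, z = sin φ).
The central angle between the endpoints is δ = arccos(p₁·p₂) ≈ 1.595 rad (91.4°). The total great-circle distance is δ·R ≈ 1.595 × 6371 ≈ 10161 km, so the target fraction is f = 7000/10161 ≈ 0.689.
Interpolate at f ≈ 0.689 with slerp weights a = sin((1−f)δ)/sin δ ≈ 0.476, b = sin(fδ)/sin δ ≈ 0.891.
p = a·p₁ + b·p₂ ≈ (-0.041, 0.948, 0.317); φ = arcsin(p_z) ≈ 18.48°, λ = atan2(p_y, p_x) ≈ 92.50°.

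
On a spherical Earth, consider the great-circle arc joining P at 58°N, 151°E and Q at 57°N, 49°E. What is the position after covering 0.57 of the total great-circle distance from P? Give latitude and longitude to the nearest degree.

Convert each endpoint to a unit vector on the sphere (x = cos φ cos λ, y = cos φ sin λ, z = sin φ).
The central angle between the endpoints is δ = arccos(p₁·p₂) ≈ 0.862 rad (49.4°).
Interpolate at f = 0.57 with slerp weights a = sin((1−f)δ)/sin δ ≈ 0.477, b = sin(fδ)/sin δ ≈ 0.621.
p = a·p₁ + b·p₂ ≈ (0.001, 0.378, 0.926); φ = arcsin(p_z) ≈ 67.79°, λ = atan2(p_y, p_x) ≈ 89.86°.

≈ 68°N, 90°E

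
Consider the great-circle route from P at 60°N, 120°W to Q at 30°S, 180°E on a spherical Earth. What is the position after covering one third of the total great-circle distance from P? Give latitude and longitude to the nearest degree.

Write both endpoints as unit vectors p₁, p₂ with components (cos φ cos λ, cos φ sin λ, sin φ).
The central angle between the endpoints is δ = arccos(p₁·p₂) ≈ 1.789 rad (102.5°).
Interpolate at f = 1/3 with slerp weights a = sin((1−f)δ)/sin δ ≈ 0.952, b = sin(fδ)/sin δ ≈ 0.575.
p = a·p₁ + b·p₂ ≈ (-0.736, -0.412, 0.537); φ = arcsin(p_z) ≈ 32.46°, λ = atan2(p_y, p_x) ≈ -150.75°.

≈ 32°N, 151°W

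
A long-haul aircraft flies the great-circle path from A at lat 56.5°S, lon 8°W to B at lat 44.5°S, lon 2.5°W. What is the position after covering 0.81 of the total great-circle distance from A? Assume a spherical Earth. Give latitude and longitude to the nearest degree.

The haversine formula gives a central angle δ ≈ 0.218 rad (12.5°) between the endpoints.
Interpolate at f = 0.81 with slerp weights a = sin((1−f)δ)/sin δ ≈ 0.191, b = sin(fδ)/sin δ ≈ 0.812.
p = a·p₁ + b·p₂ ≈ (0.683, -0.040, -0.729); φ = arcsin(p_z) ≈ -46.80°, λ = atan2(p_y, p_x) ≈ -3.35°.

≈ lat 47°S, lon 3°W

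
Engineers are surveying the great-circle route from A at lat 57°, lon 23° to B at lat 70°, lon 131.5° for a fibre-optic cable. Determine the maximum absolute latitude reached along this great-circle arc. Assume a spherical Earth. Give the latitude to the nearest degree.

≈ 75°

The great circle lies in the plane with unit normal n̂ = (p₁ × p₂)/|p₁ × p₂|.
Here n̂_z ≈ +0.258; the vertex latitude is φ_max = arccos|n̂_z| ≈ 75.0°.
Check via Clairaut: cos φ_max = |cos φ₁| · sin C = cos(57.0°)·sin(28.3°) ≈ 0.258, again giving ≈ 75.0°.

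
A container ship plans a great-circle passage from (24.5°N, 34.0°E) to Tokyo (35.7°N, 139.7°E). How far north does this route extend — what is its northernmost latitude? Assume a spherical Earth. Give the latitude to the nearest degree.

The great circle lies in the plane with unit normal n̂ = (p₁ × p₂)/|p₁ × p₂|.
Here n̂_z ≈ +0.712; the vertex latitude is φ_max = arccos|n̂_z| ≈ 44.6°.
Check via Clairaut: cos φ_max = |cos φ₁| · sin C = cos(24.5°)·sin(51.5°) ≈ 0.712, again giving ≈ 44.6°.

≈ 45°N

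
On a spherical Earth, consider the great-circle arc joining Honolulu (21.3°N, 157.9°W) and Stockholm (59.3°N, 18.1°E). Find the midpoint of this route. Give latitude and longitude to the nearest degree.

≈ 71°N, 153°W

Write both endpoints as unit vectors p₁, p₂ with components (cos φ cos λ, cos φ sin λ, sin φ).
The central angle between the endpoints is δ = arccos(p₁·p₂) ≈ 1.734 rad (99.3°).
Interpolate at f = 1/2 with slerp weights a = sin((1−f)δ)/sin δ ≈ 0.773, b = sin(fδ)/sin δ ≈ 0.773.
p = a·p₁ + b·p₂ ≈ (-0.292, -0.148, 0.945); φ = arcsin(p_z) ≈ 70.89°, λ = atan2(p_y, p_x) ≈ -153.08°.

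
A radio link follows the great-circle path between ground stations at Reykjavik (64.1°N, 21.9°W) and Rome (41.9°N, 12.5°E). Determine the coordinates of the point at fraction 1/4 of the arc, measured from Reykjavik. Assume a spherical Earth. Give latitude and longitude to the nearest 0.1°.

From cos δ = sin φ₁ sin φ₂ + cos φ₁ cos φ₂ cos Δλ, the central angle is δ ≈ 0.518 rad (29.7°).
Interpolate at f = 1/4 with slerp weights a = sin((1−f)δ)/sin δ ≈ 0.765, b = sin(fδ)/sin δ ≈ 0.261.
p = a·p₁ + b·p₂ ≈ (0.500, -0.083, 0.862); φ = arcsin(p_z) ≈ 59.58°, λ = atan2(p_y, p_x) ≈ -9.39°.

≈ 59.6°N, 9.4°W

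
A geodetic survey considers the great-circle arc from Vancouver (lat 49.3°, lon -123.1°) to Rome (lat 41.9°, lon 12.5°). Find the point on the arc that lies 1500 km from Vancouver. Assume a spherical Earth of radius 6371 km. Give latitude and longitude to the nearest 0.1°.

From cos δ = sin φ₁ sin φ₂ + cos φ₁ cos φ₂ cos Δλ, the central angle is δ ≈ 1.411 rad (80.8°). The total great-circle distance is δ·R ≈ 1.411 × 6371 ≈ 8987 km, so the target fraction is f = 1500/8987 ≈ 0.167.
Interpolate at f ≈ 0.167 with slerp weights a = sin((1−f)δ)/sin δ ≈ 0.935, b = sin(fδ)/sin δ ≈ 0.236.
p = a·p₁ + b·p₂ ≈ (-0.161, -0.473, 0.866); φ = arcsin(p_z) ≈ 60.05°, λ = atan2(p_y, p_x) ≈ -108.83°.

≈ lat 60.0°, lon -108.8°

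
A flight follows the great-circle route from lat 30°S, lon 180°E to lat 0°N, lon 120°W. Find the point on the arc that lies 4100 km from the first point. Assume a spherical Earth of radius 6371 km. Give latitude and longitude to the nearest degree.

Convert each endpoint to a unit vector on the sphere (x = cos φ cos λ, y = cos φ sin λ, z = sin φ).
The central angle between the endpoints is δ = arccos(p₁·p₂) ≈ 1.123 rad (64.3°). The total great-circle distance is δ·R ≈ 1.123 × 6371 ≈ 7154 km, so the target fraction is f = 4100/7154 ≈ 0.573.
Interpolate at f ≈ 0.573 with slerp weights a = sin((1−f)δ)/sin δ ≈ 0.512, b = sin(fδ)/sin δ ≈ 0.666.
p = a·p₁ + b·p₂ ≈ (-0.776, -0.576, -0.256); φ = arcsin(p_z) ≈ -14.82°, λ = atan2(p_y, p_x) ≈ -143.39°.

≈ lat 15°S, lon 143°W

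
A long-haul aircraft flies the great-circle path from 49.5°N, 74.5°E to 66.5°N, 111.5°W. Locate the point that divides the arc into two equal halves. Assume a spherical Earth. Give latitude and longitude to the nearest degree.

≈ 81°N, 84°E

Write both endpoints as unit vectors p₁, p₂ with components (cos φ cos λ, cos φ sin λ, sin φ).
The central angle between the endpoints is δ = arccos(p₁·p₂) ≈ 1.115 rad (63.9°).
Interpolate at f = 1/2 with slerp weights a = sin((1−f)δ)/sin δ ≈ 0.589, b = sin(fδ)/sin δ ≈ 0.589.
p = a·p₁ + b·p₂ ≈ (0.016, 0.150, 0.989); φ = arcsin(p_z) ≈ 81.31°, λ = atan2(p_y, p_x) ≈ 83.86°.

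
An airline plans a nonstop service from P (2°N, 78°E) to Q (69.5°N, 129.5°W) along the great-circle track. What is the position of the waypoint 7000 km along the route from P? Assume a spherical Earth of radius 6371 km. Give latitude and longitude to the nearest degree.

≈ (63°N, 97°E)

From cos δ = sin φ₁ sin φ₂ + cos φ₁ cos φ₂ cos Δλ, the central angle is δ ≈ 1.852 rad (106.1°). The total great-circle distance is δ·R ≈ 1.852 × 6371 ≈ 11801 km, so the target fraction is f = 7000/11801 ≈ 0.593.
Interpolate at f ≈ 0.593 with slerp weights a = sin((1−f)δ)/sin δ ≈ 0.712, b = sin(fδ)/sin δ ≈ 0.927.
p = a·p₁ + b·p₂ ≈ (-0.059, 0.446, 0.893); φ = arcsin(p_z) ≈ 63.29°, λ = atan2(p_y, p_x) ≈ 97.48°.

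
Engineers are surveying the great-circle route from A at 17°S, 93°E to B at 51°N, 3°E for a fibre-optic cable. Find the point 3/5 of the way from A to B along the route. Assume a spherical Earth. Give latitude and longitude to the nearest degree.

Convert each endpoint to a unit vector on the sphere (x = cos φ cos λ, y = cos φ sin λ, z = sin φ).
The central angle between the endpoints is δ = arccos(p₁·p₂) ≈ 1.800 rad (103.1°).
Interpolate at f = 3/5 with slerp weights a = sin((1−f)δ)/sin δ ≈ 0.677, b = sin(fδ)/sin δ ≈ 0.906.
p = a·p₁ + b·p₂ ≈ (0.535, 0.676, 0.506); φ = arcsin(p_z) ≈ 30.39°, λ = atan2(p_y, p_x) ≈ 51.65°.

≈ 30°N, 52°E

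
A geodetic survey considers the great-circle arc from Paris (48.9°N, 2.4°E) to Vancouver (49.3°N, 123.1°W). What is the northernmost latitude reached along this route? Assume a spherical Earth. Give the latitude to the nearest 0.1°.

≈ 68.4°N

The great circle lies in the plane with unit normal n̂ = (p₁ × p₂)/|p₁ × p₂|.
Here n̂_z ≈ -0.369; the vertex latitude is φ_max = arccos|n̂_z| ≈ 68.4°.
Check via Clairaut: cos φ_max = |cos φ₁| · sin C = cos(48.9°)·sin(34.1°) ≈ 0.369, again giving ≈ 68.4°.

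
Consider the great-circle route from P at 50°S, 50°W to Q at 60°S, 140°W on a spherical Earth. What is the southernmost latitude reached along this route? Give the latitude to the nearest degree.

≈ 65°S

The great circle lies in the plane with unit normal n̂ = (p₁ × p₂)/|p₁ × p₂|.
Here n̂_z ≈ -0.430; the vertex latitude is φ_max = arccos|n̂_z| ≈ 64.6°.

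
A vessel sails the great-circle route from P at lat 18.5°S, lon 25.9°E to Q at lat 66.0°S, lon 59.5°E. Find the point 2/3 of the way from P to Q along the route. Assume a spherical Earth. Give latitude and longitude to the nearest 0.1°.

From cos δ = sin φ₁ sin φ₂ + cos φ₁ cos φ₂ cos Δλ, the central angle is δ ≈ 0.913 rad (52.3°).
Interpolate at f = 2/3 with slerp weights a = sin((1−f)δ)/sin δ ≈ 0.379, b = sin(fδ)/sin δ ≈ 0.723.
p = a·p₁ + b·p₂ ≈ (0.472, 0.410, -0.780); φ = arcsin(p_z) ≈ -51.29°, λ = atan2(p_y, p_x) ≈ 40.97°.

≈ lat 51.3°S, lon 41.0°E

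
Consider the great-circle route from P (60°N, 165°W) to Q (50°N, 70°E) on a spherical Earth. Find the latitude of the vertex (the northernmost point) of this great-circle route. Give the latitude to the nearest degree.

≈ 73°N

The great circle lies in the plane with unit normal n̂ = (p₁ × p₂)/|p₁ × p₂|.
Here n̂_z ≈ -0.300; the vertex latitude is φ_max = arccos|n̂_z| ≈ 72.5°.
Check via Clairaut: cos φ_max = |cos φ₁| · sin C = cos(60.0°)·sin(36.9°) ≈ 0.300, again giving ≈ 72.5°.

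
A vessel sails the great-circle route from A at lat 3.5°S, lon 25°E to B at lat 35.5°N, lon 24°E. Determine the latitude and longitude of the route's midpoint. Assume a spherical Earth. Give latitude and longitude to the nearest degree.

The haversine formula gives a central angle δ ≈ 0.681 rad (39.0°) between the endpoints.
Interpolate at f = 1/2 with slerp weights a = sin((1−f)δ)/sin δ ≈ 0.530, b = sin(fδ)/sin δ ≈ 0.530.
p = a·p₁ + b·p₂ ≈ (0.874, 0.399, 0.276); φ = arcsin(p_z) ≈ 16.00°, λ = atan2(p_y, p_x) ≈ 24.55°.

≈ lat 16°N, lon 25°E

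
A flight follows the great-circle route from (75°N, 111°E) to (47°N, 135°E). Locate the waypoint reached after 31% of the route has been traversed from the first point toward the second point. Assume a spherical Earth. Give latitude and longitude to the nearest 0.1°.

≈ (66.8°N, 124.1°E)

From cos δ = sin φ₁ sin φ₂ + cos φ₁ cos φ₂ cos Δλ, the central angle is δ ≈ 0.520 rad (29.8°).
Interpolate at f = 0.31 with slerp weights a = sin((1−f)δ)/sin δ ≈ 0.707, b = sin(fδ)/sin δ ≈ 0.323.
p = a·p₁ + b·p₂ ≈ (-0.221, 0.327, 0.919); φ = arcsin(p_z) ≈ 66.77°, λ = atan2(p_y, p_x) ≈ 124.13°.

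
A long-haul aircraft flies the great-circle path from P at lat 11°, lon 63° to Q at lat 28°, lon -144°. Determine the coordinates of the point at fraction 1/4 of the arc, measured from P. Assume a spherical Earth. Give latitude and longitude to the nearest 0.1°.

≈ lat 37.6°, lon 85.3°

From cos δ = sin φ₁ sin φ₂ + cos φ₁ cos φ₂ cos Δλ, the central angle is δ ≈ 2.322 rad (133.1°).
Interpolate at f = 1/4 with slerp weights a = sin((1−f)δ)/sin δ ≈ 1.349, b = sin(fδ)/sin δ ≈ 0.751.
p = a·p₁ + b·p₂ ≈ (0.065, 0.790, 0.610); φ = arcsin(p_z) ≈ 37.57°, λ = atan2(p_y, p_x) ≈ 85.31°.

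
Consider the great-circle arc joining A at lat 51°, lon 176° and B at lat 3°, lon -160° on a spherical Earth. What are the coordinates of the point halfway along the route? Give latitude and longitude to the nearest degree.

The haversine formula gives a central angle δ ≈ 0.909 rad (52.1°) between the endpoints.
Interpolate at f = 1/2 with slerp weights a = sin((1−f)δ)/sin δ ≈ 0.556, b = sin(fδ)/sin δ ≈ 0.556.
p = a·p₁ + b·p₂ ≈ (-0.872, -0.166, 0.462); φ = arcsin(p_z) ≈ 27.49°, λ = atan2(p_y, p_x) ≈ -169.24°.

≈ lat 27°, lon -169°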